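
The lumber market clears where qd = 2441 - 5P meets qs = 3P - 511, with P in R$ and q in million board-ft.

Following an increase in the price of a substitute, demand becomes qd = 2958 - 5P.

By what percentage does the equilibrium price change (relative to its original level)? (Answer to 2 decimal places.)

Solve the original market: 2441 - 5P = 3P - 511, hence P = 369 and q = 596.
The shock moves the curves to qd = 2958 - 5P and qs = 3P - 511.
New equilibrium: 2958 - 5P = 3P - 511 ⇒ 3469 = 8P ⇒ P = 433.625, q = 789.875.
%ΔP = (433.625 − 369) / 369 × 100 = +17.51%.

+17.51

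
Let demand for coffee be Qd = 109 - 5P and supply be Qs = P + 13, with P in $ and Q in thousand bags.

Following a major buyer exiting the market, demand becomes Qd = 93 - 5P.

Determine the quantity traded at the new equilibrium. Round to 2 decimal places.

Original equilibrium: 109 - 5P = P + 13 gives 96 = 6P, so P = 16 and Q = 29.
The shock moves the curves to Qd = 93 - 5P and Qs = P + 13.
New equilibrium: 93 - 5P = P + 13 ⇒ 80 = 6P ⇒ P = 40/3 ≈ 13.3333, Q = 79/3 ≈ 26.3333.

26.33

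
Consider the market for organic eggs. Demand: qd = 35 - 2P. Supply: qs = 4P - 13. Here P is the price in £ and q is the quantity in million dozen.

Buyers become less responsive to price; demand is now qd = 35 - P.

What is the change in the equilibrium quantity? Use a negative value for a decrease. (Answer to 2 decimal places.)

+6.40

Solve the original market: 35 - 2P = 4P - 13, hence P = 8 and q = 19.
The new curves are qd = 35 - P (demand) and qs = 4P - 13 (supply).
New equilibrium: 35 - P = 4P - 13 ⇒ 48 = 5P ⇒ P = 9.6, q = 25.4.
Δq = 25.4 − 19 = +6.40.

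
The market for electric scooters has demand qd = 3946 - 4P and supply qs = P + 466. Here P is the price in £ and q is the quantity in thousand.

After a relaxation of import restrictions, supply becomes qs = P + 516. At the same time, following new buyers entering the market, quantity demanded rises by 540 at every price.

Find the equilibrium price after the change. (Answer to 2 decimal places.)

794.00

Original equilibrium: 3946 - 4P = P + 466 gives 3480 = 5P, so P = 696 and q = 1162.
After the shift, demand is qd = 4486 - 4P and supply is qs = P + 516.
Setting them equal: 4486 - 4P = P + 516 → 3970 = 5P, so P = 794 and q = 1310.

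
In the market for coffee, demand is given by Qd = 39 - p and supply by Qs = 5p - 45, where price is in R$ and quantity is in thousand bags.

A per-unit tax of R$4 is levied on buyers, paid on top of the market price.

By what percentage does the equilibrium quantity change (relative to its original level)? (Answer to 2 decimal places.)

Before the shock: 39 - p = 5p - 45 ⇒ 84 = 6p ⇒ p = 14, Q = 25.
Since buyers pay the price plus the tax, the effective demand curve becomes Qd = 35 - p.
Clearing the new market: 35 - p = 5p - 45, so p = 40/3 ≈ 13.3333 and Q = 65/3 ≈ 21.6667.
%ΔQ = (21.6667 − 25) / 25 × 100 = -13.33%.

-13.33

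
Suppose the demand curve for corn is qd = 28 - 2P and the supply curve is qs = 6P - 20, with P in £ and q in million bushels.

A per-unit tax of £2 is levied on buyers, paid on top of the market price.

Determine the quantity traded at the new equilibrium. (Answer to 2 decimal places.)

13.00

Before the shock: 28 - 2P = 6P - 20 ⇒ 48 = 8P ⇒ P = 6, q = 16.
Since buyers pay the price plus the tax, the effective demand curve becomes qd = 24 - 2P.
Setting them equal: 24 - 2P = 6P - 20 → 44 = 8P, so P = 5.5 and q = 13.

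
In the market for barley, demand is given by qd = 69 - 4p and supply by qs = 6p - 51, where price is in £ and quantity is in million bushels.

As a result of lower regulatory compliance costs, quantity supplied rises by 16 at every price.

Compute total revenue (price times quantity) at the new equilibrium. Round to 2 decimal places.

284.96

Before the shock: 69 - 4p = 6p - 51 ⇒ 120 = 10p ⇒ p = 12, q = 21.
The new curves are qd = 69 - 4p (demand) and qs = 6p - 35 (supply).
Clearing the new market: 69 - 4p = 6p - 35, so p = 10.4 and q = 27.4.
New expenditure = 10.4 × 27.4 = 284.96.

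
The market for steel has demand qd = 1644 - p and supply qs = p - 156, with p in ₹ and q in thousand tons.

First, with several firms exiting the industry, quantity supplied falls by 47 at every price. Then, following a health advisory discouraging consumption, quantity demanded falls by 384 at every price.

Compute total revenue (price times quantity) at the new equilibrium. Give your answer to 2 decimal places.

Solve the original market: 1644 - p = p - 156, hence p = 900 and q = 744.
After the shift, demand is qd = 1260 - p and supply is qs = p - 203.
Equate the new curves: 1260 - p = p - 203, giving 1463 = 2p, p = 731.5, q = 528.5.
New expenditure = 731.5 × 528.5 = 386597.75.

386597.75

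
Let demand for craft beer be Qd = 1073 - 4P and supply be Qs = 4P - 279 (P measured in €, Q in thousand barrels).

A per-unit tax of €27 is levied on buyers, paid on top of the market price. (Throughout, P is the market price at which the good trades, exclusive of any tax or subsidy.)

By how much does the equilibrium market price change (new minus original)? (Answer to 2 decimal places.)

Initially, 1073 - 4P = 4P - 279, so 1352 = 8P and P = 169, Q = 397.
Since buyers pay the price plus the tax, the effective demand curve becomes Qd = 965 - 4P.
Equate the new curves: 965 - 4P = 4P - 279, giving 1244 = 8P, P = 155.5, Q = 343.
ΔP = 155.5 − 169 = -13.50.

-13.50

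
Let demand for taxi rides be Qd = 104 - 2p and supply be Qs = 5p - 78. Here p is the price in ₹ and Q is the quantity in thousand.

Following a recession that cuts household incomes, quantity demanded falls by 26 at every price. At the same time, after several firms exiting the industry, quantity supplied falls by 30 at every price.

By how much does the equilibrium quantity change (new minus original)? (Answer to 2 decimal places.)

Before the shock: 104 - 2p = 5p - 78 ⇒ 182 = 7p ⇒ p = 26, Q = 52.
With the change applied: demand Qd = 78 - 2p, supply Qs = 5p - 108.
Setting them equal: 78 - 2p = 5p - 108 → 186 = 7p, so p = 186/7 ≈ 26.5714 and Q = 174/7 ≈ 24.8571.
ΔQ = 24.8571 − 52 = -27.14.

-27.14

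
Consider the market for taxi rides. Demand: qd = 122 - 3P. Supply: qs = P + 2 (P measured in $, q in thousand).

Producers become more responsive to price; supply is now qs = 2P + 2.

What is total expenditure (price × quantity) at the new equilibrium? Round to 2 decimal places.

Solve the original market: 122 - 3P = P + 2, hence P = 30 and q = 32.
The shock moves the curves to qd = 122 - 3P and qs = 2P + 2.
Clearing the new market: 122 - 3P = 2P + 2, so P = 24 and q = 50.
New expenditure = 24 × 50 = 1200.00.

1200.00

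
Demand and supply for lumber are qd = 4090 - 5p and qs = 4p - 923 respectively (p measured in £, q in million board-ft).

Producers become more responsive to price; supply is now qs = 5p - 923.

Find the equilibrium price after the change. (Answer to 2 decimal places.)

501.30

Before the shock: 4090 - 5p = 4p - 923 ⇒ 5013 = 9p ⇒ p = 557, q = 1305.
With the change applied: demand qd = 4090 - 5p, supply qs = 5p - 923.
Setting them equal: 4090 - 5p = 5p - 923 → 5013 = 10p, so p = 501.3 and q = 1583.5.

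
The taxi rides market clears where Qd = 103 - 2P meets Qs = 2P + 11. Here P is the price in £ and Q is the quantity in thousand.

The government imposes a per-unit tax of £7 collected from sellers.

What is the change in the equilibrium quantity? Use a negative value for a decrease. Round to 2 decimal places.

Before the shock: 103 - 2P = 2P + 11 ⇒ 92 = 4P ⇒ P = 23, Q = 57.
Since sellers keep the price net of the tax, the effective supply curve becomes Qs = 2P - 3.
Clearing the new market: 103 - 2P = 2P - 3, so P = 26.5 and Q = 50.
ΔQ = 50 − 57 = -7.00.

-7.00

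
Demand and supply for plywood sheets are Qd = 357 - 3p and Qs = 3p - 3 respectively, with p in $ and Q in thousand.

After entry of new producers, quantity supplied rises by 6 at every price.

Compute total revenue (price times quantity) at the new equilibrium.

Solve the original market: 357 - 3p = 3p - 3, hence p = 60 and Q = 177.
The shock moves the curves to Qd = 357 - 3p and Qs = 3p + 3.
Clearing the new market: 357 - 3p = 3p + 3, so p = 59 and Q = 180.
New expenditure = 59 × 180 = 10620.

10620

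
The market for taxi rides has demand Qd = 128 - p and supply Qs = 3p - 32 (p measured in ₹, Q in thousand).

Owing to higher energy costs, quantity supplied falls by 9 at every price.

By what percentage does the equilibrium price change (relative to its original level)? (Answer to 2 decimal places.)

+5.63

Original equilibrium: 128 - p = 3p - 32 gives 160 = 4p, so p = 40 and Q = 88.
With the change applied: demand Qd = 128 - p, supply Qs = 3p - 41.
Setting them equal: 128 - p = 3p - 41 → 169 = 4p, so p = 42.25 and Q = 85.75.
%Δp = (42.25 − 40) / 40 × 100 = +5.63%.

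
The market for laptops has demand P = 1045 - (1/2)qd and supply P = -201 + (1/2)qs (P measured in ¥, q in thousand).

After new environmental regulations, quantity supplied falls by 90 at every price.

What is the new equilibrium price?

Solve the original market: 2090 - 2P = 2P + 402, hence P = 422 and q = 1246.
After the shift, demand is qd = 2090 - 2P and supply is qs = 2P + 312.
New equilibrium: 2090 - 2P = 2P + 312 ⇒ 1778 = 4P ⇒ P = 444.5, q = 1201.

444.5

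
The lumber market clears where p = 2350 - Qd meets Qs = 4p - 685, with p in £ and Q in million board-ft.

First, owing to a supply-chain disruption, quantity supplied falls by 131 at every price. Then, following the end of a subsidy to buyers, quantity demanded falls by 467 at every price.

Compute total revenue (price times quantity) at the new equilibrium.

Solve the original market: 2350 - p = 4p - 685, hence p = 607 and Q = 1743.
After the shift, demand is Qd = 1883 - p and supply is Qs = 4p - 816.
Setting them equal: 1883 - p = 4p - 816 → 2699 = 5p, so p = 539.8 and Q = 1343.2.
New expenditure = 539.8 × 1343.2 = 725059.36.

725059.36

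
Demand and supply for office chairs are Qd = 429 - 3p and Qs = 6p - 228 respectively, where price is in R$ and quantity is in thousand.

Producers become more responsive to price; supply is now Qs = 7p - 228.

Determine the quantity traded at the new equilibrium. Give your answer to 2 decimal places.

Solve the original market: 429 - 3p = 6p - 228, hence p = 73 and Q = 210.
The shock moves the curves to Qd = 429 - 3p and Qs = 7p - 228.
Setting them equal: 429 - 3p = 7p - 228 → 657 = 10p, so p = 65.7 and Q = 231.9.

231.90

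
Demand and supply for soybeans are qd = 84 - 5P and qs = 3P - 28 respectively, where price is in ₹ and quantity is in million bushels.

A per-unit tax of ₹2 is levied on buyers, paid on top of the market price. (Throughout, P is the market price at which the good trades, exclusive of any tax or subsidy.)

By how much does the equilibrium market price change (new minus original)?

Initially, 84 - 5P = 3P - 28, so 112 = 8P and P = 14, q = 14.
Since buyers pay the price plus the tax, the effective demand curve becomes qd = 74 - 5P.
Setting them equal: 74 - 5P = 3P - 28 → 102 = 8P, so P = 12.75 and q = 10.25.
ΔP = 12.75 − 14 = -1.25.

-1.25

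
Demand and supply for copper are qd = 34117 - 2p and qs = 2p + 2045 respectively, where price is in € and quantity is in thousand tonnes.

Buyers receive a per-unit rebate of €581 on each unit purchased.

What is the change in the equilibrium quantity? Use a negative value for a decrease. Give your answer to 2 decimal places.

+581.00

Before the shock: 34117 - 2p = 2p + 2045 ⇒ 32072 = 4p ⇒ p = 8018, q = 18081.
Since buyers' out-of-pocket price is the market price minus the rebate, the effective demand curve becomes qd = 35279 - 2p.
Equate the new curves: 35279 - 2p = 2p + 2045, giving 33234 = 4p, p = 8308.5, q = 18662.
Δq = 18662 − 18081 = +581.00.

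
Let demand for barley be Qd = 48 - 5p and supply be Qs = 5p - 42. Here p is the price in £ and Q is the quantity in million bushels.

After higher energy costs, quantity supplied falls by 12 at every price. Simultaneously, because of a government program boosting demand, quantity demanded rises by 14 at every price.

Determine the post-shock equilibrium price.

11.6

Initially, 48 - 5p = 5p - 42, so 90 = 10p and p = 9, Q = 3.
The shock moves the curves to Qd = 62 - 5p and Qs = 5p - 54.
New equilibrium: 62 - 5p = 5p - 54 ⇒ 116 = 10p ⇒ p = 11.6, Q = 4.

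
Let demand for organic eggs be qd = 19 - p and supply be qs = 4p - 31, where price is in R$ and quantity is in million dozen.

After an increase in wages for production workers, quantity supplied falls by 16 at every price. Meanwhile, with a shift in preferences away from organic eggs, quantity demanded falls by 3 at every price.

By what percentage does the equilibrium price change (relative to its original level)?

+26

Before the shock: 19 - p = 4p - 31 ⇒ 50 = 5p ⇒ p = 10, q = 9.
The shock moves the curves to qd = 16 - p and qs = 4p - 47.
Clearing the new market: 16 - p = 4p - 47, so p = 12.6 and q = 3.4.
%Δp = (12.6 − 10) / 10 × 100 = +26%.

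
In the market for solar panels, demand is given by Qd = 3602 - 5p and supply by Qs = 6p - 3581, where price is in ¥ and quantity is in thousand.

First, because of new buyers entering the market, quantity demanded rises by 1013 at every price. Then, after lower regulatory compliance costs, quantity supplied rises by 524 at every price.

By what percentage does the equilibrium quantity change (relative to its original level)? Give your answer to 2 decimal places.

Before the shock: 3602 - 5p = 6p - 3581 ⇒ 7183 = 11p ⇒ p = 653, Q = 337.
After the shift, demand is Qd = 4615 - 5p and supply is Qs = 6p - 3057.
Clearing the new market: 4615 - 5p = 6p - 3057, so p = 7672/11 ≈ 697.4545 and Q = 12405/11 ≈ 1127.7273.
%ΔQ = (1127.7273 − 337) / 337 × 100 = +234.64%.

+234.64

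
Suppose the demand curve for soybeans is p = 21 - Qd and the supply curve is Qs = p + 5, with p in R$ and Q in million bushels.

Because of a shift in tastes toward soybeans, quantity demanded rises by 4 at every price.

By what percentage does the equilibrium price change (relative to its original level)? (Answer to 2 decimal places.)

+25.00

Initially, 21 - p = p + 5, so 16 = 2p and p = 8, Q = 13.
With the change applied: demand Qd = 25 - p, supply Qs = p + 5.
Equate the new curves: 25 - p = p + 5, giving 20 = 2p, p = 10, Q = 15.
%Δp = (10 − 8) / 8 × 100 = +25.00%.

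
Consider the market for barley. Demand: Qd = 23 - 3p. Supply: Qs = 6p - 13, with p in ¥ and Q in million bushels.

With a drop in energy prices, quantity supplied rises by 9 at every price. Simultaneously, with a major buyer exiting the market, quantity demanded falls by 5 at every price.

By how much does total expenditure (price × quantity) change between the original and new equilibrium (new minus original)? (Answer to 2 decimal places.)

Original equilibrium: 23 - 3p = 6p - 13 gives 36 = 9p, so p = 4 and Q = 11.
The shock moves the curves to Qd = 18 - 3p and Qs = 6p - 4.
Setting them equal: 18 - 3p = 6p - 4 → 22 = 9p, so p = 22/9 ≈ 2.4444 and Q = 32/3 ≈ 10.6667.
Expenditure moves from 4×11 = 44 to 2.4444×10.6667 = 26.0741; change = -17.93.

-17.93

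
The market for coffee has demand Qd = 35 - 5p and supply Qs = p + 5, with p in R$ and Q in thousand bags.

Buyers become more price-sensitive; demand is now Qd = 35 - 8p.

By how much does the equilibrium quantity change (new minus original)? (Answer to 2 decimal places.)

Solve the original market: 35 - 5p = p + 5, hence p = 5 and Q = 10.
The shock moves the curves to Qd = 35 - 8p and Qs = p + 5.
Setting them equal: 35 - 8p = p + 5 → 30 = 9p, so p = 10/3 ≈ 3.3333 and Q = 25/3 ≈ 8.3333.
ΔQ = 8.3333 − 10 = -1.67.

-1.67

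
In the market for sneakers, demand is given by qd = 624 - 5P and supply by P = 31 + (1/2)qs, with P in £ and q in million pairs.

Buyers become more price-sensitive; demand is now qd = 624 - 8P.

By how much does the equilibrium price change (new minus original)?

-29.4

Solve the original market: 624 - 5P = 2P - 62, hence P = 98 and q = 134.
After the shift, demand is qd = 624 - 8P and supply is qs = 2P - 62.
Equate the new curves: 624 - 8P = 2P - 62, giving 686 = 10P, P = 68.6, q = 75.2.
ΔP = 68.6 − 98 = -29.4.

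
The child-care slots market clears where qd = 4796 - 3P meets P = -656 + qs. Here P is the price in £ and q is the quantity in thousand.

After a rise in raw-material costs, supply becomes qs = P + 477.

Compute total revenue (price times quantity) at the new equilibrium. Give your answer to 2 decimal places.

1680900.81

Solve the original market: 4796 - 3P = P + 656, hence P = 1035 and q = 1691.
The new curves are qd = 4796 - 3P (demand) and qs = P + 477 (supply).
New equilibrium: 4796 - 3P = P + 477 ⇒ 4319 = 4P ⇒ P = 1079.75, q = 1556.75.
New expenditure = 1079.75 × 1556.75 = 1680900.81.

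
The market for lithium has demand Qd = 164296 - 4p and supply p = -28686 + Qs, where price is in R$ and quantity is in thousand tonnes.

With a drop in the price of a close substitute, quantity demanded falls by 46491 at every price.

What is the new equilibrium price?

17823.8

Original equilibrium: 164296 - 4p = p + 28686 gives 135610 = 5p, so p = 27122 and Q = 55808.
With the change applied: demand Qd = 117805 - 4p, supply Qs = p + 28686.
Setting them equal: 117805 - 4p = p + 28686 → 89119 = 5p, so p = 17823.8 and Q = 46509.8.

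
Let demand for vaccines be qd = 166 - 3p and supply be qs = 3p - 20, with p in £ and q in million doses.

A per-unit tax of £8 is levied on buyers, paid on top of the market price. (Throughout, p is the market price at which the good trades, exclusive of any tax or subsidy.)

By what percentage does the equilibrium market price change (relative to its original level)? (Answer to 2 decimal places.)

-12.90

Solve the original market: 166 - 3p = 3p - 20, hence p = 31 and q = 73.
Since buyers pay the price plus the tax, the effective demand curve becomes qd = 142 - 3p.
Equate the new curves: 142 - 3p = 3p - 20, giving 162 = 6p, p = 27, q = 61.
%Δp = (27 − 31) / 31 × 100 = -12.90%.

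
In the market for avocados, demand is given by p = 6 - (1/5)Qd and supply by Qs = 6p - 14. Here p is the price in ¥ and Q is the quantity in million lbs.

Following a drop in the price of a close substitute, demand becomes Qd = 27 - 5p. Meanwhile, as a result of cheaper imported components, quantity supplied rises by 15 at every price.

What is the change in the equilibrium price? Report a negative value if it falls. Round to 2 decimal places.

Solve the original market: 30 - 5p = 6p - 14, hence p = 4 and Q = 10.
After the shift, demand is Qd = 27 - 5p and supply is Qs = 6p + 1.
Equate the new curves: 27 - 5p = 6p + 1, giving 26 = 11p, p = 26/11 ≈ 2.3636, Q = 167/11 ≈ 15.1818.
Δp = 2.3636 − 4 = -1.64.

-1.64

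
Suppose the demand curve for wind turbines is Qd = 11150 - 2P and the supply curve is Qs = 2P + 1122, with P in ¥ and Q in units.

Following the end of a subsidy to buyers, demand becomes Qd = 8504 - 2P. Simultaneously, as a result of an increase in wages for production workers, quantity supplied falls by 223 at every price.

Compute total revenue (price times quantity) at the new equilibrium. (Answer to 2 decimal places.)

Initially, 11150 - 2P = 2P + 1122, so 10028 = 4P and P = 2507, Q = 6136.
The new curves are Qd = 8504 - 2P (demand) and Qs = 2P + 899 (supply).
Equate the new curves: 8504 - 2P = 2P + 899, giving 7605 = 4P, P = 1901.25, Q = 4701.5.
New expenditure = 1901.25 × 4701.5 = 8938726.88.

8938726.88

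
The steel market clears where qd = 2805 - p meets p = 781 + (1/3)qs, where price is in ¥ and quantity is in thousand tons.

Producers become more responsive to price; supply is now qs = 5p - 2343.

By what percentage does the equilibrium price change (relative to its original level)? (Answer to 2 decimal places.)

-33.33

Solve the original market: 2805 - p = 3p - 2343, hence p = 1287 and q = 1518.
After the shift, demand is qd = 2805 - p and supply is qs = 5p - 2343.
Clearing the new market: 2805 - p = 5p - 2343, so p = 858 and q = 1947.
%Δp = (858 − 1287) / 1287 × 100 = -33.33%.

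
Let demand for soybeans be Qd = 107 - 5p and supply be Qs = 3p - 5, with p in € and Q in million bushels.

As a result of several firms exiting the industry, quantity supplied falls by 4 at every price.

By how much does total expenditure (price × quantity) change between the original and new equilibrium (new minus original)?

Before the shock: 107 - 5p = 3p - 5 ⇒ 112 = 8p ⇒ p = 14, Q = 37.
The new curves are Qd = 107 - 5p (demand) and Qs = 3p - 9 (supply).
New equilibrium: 107 - 5p = 3p - 9 ⇒ 116 = 8p ⇒ p = 14.5, Q = 34.5.
Expenditure moves from 14×37 = 518 to 14.5×34.5 = 500.25; change = -17.75.

-17.75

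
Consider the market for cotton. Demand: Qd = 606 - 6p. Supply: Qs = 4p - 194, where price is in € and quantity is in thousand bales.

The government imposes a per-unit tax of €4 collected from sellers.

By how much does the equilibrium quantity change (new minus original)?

Solve the original market: 606 - 6p = 4p - 194, hence p = 80 and Q = 126.
Since sellers keep the price net of the tax, the effective supply curve becomes Qs = 4p - 210.
Clearing the new market: 606 - 6p = 4p - 210, so p = 81.6 and Q = 116.4.
ΔQ = 116.4 − 126 = -9.6.

-9.6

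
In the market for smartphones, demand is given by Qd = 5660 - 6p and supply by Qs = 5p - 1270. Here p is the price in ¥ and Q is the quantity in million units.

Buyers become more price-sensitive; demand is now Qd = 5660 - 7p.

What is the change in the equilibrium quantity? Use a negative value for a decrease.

Original equilibrium: 5660 - 6p = 5p - 1270 gives 6930 = 11p, so p = 630 and Q = 1880.
The shock moves the curves to Qd = 5660 - 7p and Qs = 5p - 1270.
Setting them equal: 5660 - 7p = 5p - 1270 → 6930 = 12p, so p = 577.5 and Q = 1617.5.
ΔQ = 1617.5 − 1880 = -262.5.

-262.5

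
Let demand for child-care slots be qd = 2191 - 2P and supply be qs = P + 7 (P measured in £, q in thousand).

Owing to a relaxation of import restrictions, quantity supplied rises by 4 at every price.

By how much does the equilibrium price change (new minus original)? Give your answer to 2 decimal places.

-1.33

Original equilibrium: 2191 - 2P = P + 7 gives 2184 = 3P, so P = 728 and q = 735.
The shock moves the curves to qd = 2191 - 2P and qs = P + 11.
Setting them equal: 2191 - 2P = P + 11 → 2180 = 3P, so P = 2180/3 ≈ 726.6667 and q = 2213/3 ≈ 737.6667.
ΔP = 726.6667 − 728 = -1.33.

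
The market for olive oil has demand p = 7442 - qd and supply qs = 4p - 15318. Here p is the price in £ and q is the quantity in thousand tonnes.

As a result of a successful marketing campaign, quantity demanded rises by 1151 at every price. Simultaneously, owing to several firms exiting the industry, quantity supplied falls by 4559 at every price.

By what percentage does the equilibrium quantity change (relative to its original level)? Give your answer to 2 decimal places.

+0.31

Solve the original market: 7442 - p = 4p - 15318, hence p = 4552 and q = 2890.
The new curves are qd = 8593 - p (demand) and qs = 4p - 19877 (supply).
Equate the new curves: 8593 - p = 4p - 19877, giving 28470 = 5p, p = 5694, q = 2899.
%Δq = (2899 − 2890) / 2890 × 100 = +0.31%.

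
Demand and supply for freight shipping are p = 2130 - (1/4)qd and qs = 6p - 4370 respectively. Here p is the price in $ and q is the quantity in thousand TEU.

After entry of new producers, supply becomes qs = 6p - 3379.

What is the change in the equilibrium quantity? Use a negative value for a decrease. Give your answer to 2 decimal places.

Solve the original market: 8520 - 4p = 6p - 4370, hence p = 1289 and q = 3364.
After the shift, demand is qd = 8520 - 4p and supply is qs = 6p - 3379.
Setting them equal: 8520 - 4p = 6p - 3379 → 11899 = 10p, so p = 1189.9 and q = 3760.4.
Δq = 3760.4 − 3364 = +396.40.

+396.40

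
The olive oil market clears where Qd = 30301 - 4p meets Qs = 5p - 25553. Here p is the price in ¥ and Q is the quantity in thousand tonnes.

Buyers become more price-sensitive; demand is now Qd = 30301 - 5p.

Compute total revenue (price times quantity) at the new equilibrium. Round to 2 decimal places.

13259739.60

Original equilibrium: 30301 - 4p = 5p - 25553 gives 55854 = 9p, so p = 6206 and Q = 5477.
The shock moves the curves to Qd = 30301 - 5p and Qs = 5p - 25553.
New equilibrium: 30301 - 5p = 5p - 25553 ⇒ 55854 = 10p ⇒ p = 5585.4, Q = 2374.
New expenditure = 5585.4 × 2374 = 13259739.60.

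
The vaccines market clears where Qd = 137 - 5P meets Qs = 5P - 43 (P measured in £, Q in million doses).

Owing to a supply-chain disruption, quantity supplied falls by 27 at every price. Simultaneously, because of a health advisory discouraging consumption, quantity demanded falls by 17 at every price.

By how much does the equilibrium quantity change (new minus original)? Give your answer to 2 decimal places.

Before the shock: 137 - 5P = 5P - 43 ⇒ 180 = 10P ⇒ P = 18, Q = 47.
With the change applied: demand Qd = 120 - 5P, supply Qs = 5P - 70.
New equilibrium: 120 - 5P = 5P - 70 ⇒ 190 = 10P ⇒ P = 19, Q = 25.
ΔQ = 25 − 47 = -22.00.

-22.00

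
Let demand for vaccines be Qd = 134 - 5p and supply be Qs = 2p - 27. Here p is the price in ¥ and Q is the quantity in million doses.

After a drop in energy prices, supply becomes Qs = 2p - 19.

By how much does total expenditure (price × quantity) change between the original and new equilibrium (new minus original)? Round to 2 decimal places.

+103.18

Original equilibrium: 134 - 5p = 2p - 27 gives 161 = 7p, so p = 23 and Q = 19.
The shock moves the curves to Qd = 134 - 5p and Qs = 2p - 19.
New equilibrium: 134 - 5p = 2p - 19 ⇒ 153 = 7p ⇒ p = 153/7 ≈ 21.8571, Q = 173/7 ≈ 24.7143.
Expenditure moves from 23×19 = 437 to 21.8571×24.7143 = 540.1837; change = +103.18.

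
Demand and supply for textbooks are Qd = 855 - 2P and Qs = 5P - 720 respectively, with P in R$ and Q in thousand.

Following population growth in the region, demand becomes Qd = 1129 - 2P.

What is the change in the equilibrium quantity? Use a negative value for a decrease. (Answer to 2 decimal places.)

+195.71

Initially, 855 - 2P = 5P - 720, so 1575 = 7P and P = 225, Q = 405.
With the change applied: demand Qd = 1129 - 2P, supply Qs = 5P - 720.
Equate the new curves: 1129 - 2P = 5P - 720, giving 1849 = 7P, P = 1849/7 ≈ 264.1429, Q = 4205/7 ≈ 600.7143.
ΔQ = 600.7143 − 405 = +195.71.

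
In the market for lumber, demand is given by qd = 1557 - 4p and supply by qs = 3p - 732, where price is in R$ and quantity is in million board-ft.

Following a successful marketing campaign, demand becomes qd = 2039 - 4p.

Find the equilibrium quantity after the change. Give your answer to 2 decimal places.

Original equilibrium: 1557 - 4p = 3p - 732 gives 2289 = 7p, so p = 327 and q = 249.
The new curves are qd = 2039 - 4p (demand) and qs = 3p - 732 (supply).
New equilibrium: 2039 - 4p = 3p - 732 ⇒ 2771 = 7p ⇒ p = 2771/7 ≈ 395.8571, q = 3189/7 ≈ 455.5714.

455.57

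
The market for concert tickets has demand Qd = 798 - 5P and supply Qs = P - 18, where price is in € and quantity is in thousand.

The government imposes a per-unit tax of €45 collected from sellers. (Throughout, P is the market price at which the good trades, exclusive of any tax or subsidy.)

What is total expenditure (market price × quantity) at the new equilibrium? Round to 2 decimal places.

11551.75

Original equilibrium: 798 - 5P = P - 18 gives 816 = 6P, so P = 136 and Q = 118.
Since sellers keep the price net of the tax, the effective supply curve becomes Qs = P - 63.
Equate the new curves: 798 - 5P = P - 63, giving 861 = 6P, P = 143.5, Q = 80.5.
New expenditure = 143.5 × 80.5 = 11551.75.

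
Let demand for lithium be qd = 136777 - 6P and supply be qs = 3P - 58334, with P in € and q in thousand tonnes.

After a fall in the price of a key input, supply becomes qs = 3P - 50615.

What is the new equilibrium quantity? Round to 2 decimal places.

Before the shock: 136777 - 6P = 3P - 58334 ⇒ 195111 = 9P ⇒ P = 21679, q = 6703.
The shock moves the curves to qd = 136777 - 6P and qs = 3P - 50615.
Clearing the new market: 136777 - 6P = 3P - 50615, so P = 62464/3 ≈ 20821.3333 and q = 11849.

11849.00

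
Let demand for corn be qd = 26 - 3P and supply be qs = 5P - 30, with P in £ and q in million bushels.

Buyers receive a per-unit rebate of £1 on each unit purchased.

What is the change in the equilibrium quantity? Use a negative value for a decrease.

Original equilibrium: 26 - 3P = 5P - 30 gives 56 = 8P, so P = 7 and q = 5.
Since buyers' out-of-pocket price is the market price minus the rebate, the effective demand curve becomes qd = 29 - 3P.
New equilibrium: 29 - 3P = 5P - 30 ⇒ 59 = 8P ⇒ P = 7.375, q = 6.875.
Δq = 6.875 − 5 = +1.875.

+1.875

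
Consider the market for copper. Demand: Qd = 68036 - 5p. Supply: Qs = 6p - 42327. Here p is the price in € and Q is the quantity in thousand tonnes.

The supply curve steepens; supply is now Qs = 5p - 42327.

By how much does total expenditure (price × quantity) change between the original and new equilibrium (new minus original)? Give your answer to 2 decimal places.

-37433624.65

Before the shock: 68036 - 5p = 6p - 42327 ⇒ 110363 = 11p ⇒ p = 10033, Q = 17871.
After the shift, demand is Qd = 68036 - 5p and supply is Qs = 5p - 42327.
Equate the new curves: 68036 - 5p = 5p - 42327, giving 110363 = 10p, p = 11036.3, Q = 12854.5.
Expenditure moves from 10033×17871 = 179299743 to 11036.3×12854.5 = 141866118.35; change = -37433624.65.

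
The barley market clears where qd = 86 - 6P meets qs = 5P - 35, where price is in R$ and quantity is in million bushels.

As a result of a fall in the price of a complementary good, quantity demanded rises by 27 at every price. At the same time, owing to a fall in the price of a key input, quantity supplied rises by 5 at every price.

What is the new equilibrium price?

Initially, 86 - 6P = 5P - 35, so 121 = 11P and P = 11, q = 20.
The shock moves the curves to qd = 113 - 6P and qs = 5P - 30.
Equate the new curves: 113 - 6P = 5P - 30, giving 143 = 11P, P = 13, q = 35.

13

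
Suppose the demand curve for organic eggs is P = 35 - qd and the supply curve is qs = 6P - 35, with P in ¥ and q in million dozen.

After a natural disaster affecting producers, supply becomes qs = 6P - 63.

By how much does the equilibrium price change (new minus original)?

Initially, 35 - P = 6P - 35, so 70 = 7P and P = 10, q = 25.
With the change applied: demand qd = 35 - P, supply qs = 6P - 63.
Clearing the new market: 35 - P = 6P - 63, so P = 14 and q = 21.
ΔP = 14 − 10 = +4.

+4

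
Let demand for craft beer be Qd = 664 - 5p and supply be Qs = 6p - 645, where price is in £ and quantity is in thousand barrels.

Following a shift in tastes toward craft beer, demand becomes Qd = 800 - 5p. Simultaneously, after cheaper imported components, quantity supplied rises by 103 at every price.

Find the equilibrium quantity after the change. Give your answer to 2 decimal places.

Before the shock: 664 - 5p = 6p - 645 ⇒ 1309 = 11p ⇒ p = 119, Q = 69.
With the change applied: demand Qd = 800 - 5p, supply Qs = 6p - 542.
Setting them equal: 800 - 5p = 6p - 542 → 1342 = 11p, so p = 122 and Q = 190.

190.00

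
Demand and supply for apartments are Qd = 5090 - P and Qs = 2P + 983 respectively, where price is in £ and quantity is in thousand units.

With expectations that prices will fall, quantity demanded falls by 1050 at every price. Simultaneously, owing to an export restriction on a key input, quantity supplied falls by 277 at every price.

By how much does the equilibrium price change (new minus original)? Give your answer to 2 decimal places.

Original equilibrium: 5090 - P = 2P + 983 gives 4107 = 3P, so P = 1369 and Q = 3721.
After the shift, demand is Qd = 4040 - P and supply is Qs = 2P + 706.
Setting them equal: 4040 - P = 2P + 706 → 3334 = 3P, so P = 3334/3 ≈ 1111.3333 and Q = 8786/3 ≈ 2928.6667.
ΔP = 1111.3333 − 1369 = -257.67.

-257.67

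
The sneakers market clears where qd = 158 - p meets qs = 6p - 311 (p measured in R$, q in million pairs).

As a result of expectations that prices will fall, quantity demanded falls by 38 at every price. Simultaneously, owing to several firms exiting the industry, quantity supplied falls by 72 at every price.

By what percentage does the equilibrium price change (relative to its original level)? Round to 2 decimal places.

+7.25

Solve the original market: 158 - p = 6p - 311, hence p = 67 and q = 91.
The new curves are qd = 120 - p (demand) and qs = 6p - 383 (supply).
Setting them equal: 120 - p = 6p - 383 → 503 = 7p, so p = 503/7 ≈ 71.8571 and q = 337/7 ≈ 48.1429.
%Δp = (71.8571 − 67) / 67 × 100 = +7.25%.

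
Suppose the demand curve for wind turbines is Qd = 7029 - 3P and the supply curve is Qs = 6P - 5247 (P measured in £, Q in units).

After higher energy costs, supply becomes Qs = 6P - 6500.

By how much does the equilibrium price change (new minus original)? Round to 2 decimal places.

+139.22

Solve the original market: 7029 - 3P = 6P - 5247, hence P = 1364 and Q = 2937.
The new curves are Qd = 7029 - 3P (demand) and Qs = 6P - 6500 (supply).
Clearing the new market: 7029 - 3P = 6P - 6500, so P = 13529/9 ≈ 1503.2222 and Q = 7558/3 ≈ 2519.3333.
ΔP = 1503.2222 − 1364 = +139.22.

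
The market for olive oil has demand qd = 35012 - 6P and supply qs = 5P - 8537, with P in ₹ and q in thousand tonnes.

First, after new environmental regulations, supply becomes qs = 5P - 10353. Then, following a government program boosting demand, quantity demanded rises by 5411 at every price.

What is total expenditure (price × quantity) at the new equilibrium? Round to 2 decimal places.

58747832.00

Before the shock: 35012 - 6P = 5P - 8537 ⇒ 43549 = 11P ⇒ P = 3959, q = 11258.
The new curves are qd = 40423 - 6P (demand) and qs = 5P - 10353 (supply).
Equate the new curves: 40423 - 6P = 5P - 10353, giving 50776 = 11P, P = 4616, q = 12727.
New expenditure = 4616 × 12727 = 58747832.00.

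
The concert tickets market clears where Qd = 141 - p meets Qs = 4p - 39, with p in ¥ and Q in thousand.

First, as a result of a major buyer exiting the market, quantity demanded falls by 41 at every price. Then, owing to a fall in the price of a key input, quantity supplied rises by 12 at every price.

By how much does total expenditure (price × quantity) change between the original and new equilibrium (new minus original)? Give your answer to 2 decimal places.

Original equilibrium: 141 - p = 4p - 39 gives 180 = 5p, so p = 36 and Q = 105.
The shock moves the curves to Qd = 100 - p and Qs = 4p - 27.
New equilibrium: 100 - p = 4p - 27 ⇒ 127 = 5p ⇒ p = 25.4, Q = 74.6.
Expenditure moves from 36×105 = 3780 to 25.4×74.6 = 1894.84; change = -1885.16.

-1885.16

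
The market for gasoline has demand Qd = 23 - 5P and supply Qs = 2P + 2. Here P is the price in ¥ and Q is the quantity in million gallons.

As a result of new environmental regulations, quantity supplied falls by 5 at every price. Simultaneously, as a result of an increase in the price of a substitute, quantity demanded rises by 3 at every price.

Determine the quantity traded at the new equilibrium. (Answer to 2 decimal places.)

5.29

Original equilibrium: 23 - 5P = 2P + 2 gives 21 = 7P, so P = 3 and Q = 8.
The new curves are Qd = 26 - 5P (demand) and Qs = 2P - 3 (supply).
Clearing the new market: 26 - 5P = 2P - 3, so P = 29/7 ≈ 4.1429 and Q = 37/7 ≈ 5.2857.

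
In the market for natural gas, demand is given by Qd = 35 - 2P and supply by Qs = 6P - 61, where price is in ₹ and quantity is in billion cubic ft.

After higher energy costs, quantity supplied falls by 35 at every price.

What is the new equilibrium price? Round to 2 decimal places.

16.38

Before the shock: 35 - 2P = 6P - 61 ⇒ 96 = 8P ⇒ P = 12, Q = 11.
With the change applied: demand Qd = 35 - 2P, supply Qs = 6P - 96.
Equate the new curves: 35 - 2P = 6P - 96, giving 131 = 8P, P = 16.375, Q = 2.25.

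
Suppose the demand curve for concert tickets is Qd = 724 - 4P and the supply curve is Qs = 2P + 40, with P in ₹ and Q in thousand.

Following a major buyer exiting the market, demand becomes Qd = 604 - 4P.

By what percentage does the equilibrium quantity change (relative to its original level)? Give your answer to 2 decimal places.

Solve the original market: 724 - 4P = 2P + 40, hence P = 114 and Q = 268.
After the shift, demand is Qd = 604 - 4P and supply is Qs = 2P + 40.
New equilibrium: 604 - 4P = 2P + 40 ⇒ 564 = 6P ⇒ P = 94, Q = 228.
%ΔQ = (228 − 268) / 268 × 100 = -14.93%.

-14.93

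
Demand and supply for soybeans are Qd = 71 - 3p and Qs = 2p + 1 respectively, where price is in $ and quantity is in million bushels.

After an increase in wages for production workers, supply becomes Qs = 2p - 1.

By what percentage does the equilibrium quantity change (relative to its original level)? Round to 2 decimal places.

Original equilibrium: 71 - 3p = 2p + 1 gives 70 = 5p, so p = 14 and Q = 29.
With the change applied: demand Qd = 71 - 3p, supply Qs = 2p - 1.
New equilibrium: 71 - 3p = 2p - 1 ⇒ 72 = 5p ⇒ p = 14.4, Q = 27.8.
%ΔQ = (27.8 − 29) / 29 × 100 = -4.14%.

-4.14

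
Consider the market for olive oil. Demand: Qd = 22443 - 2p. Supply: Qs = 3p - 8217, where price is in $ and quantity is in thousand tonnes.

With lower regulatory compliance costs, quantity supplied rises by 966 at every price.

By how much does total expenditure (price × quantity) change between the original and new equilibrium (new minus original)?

Solve the original market: 22443 - 2p = 3p - 8217, hence p = 6132 and Q = 10179.
With the change applied: demand Qd = 22443 - 2p, supply Qs = 3p - 7251.
Equate the new curves: 22443 - 2p = 3p - 7251, giving 29694 = 5p, p = 5938.8, Q = 10565.4.
Expenditure moves from 6132×10179 = 62417628 to 5938.8×10565.4 = 62745797.52; change = +328169.52.

+328169.52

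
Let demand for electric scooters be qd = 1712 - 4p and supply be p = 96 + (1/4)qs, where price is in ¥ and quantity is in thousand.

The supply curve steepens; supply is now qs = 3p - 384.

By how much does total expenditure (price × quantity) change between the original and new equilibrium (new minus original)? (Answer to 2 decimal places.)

Before the shock: 1712 - 4p = 4p - 384 ⇒ 2096 = 8p ⇒ p = 262, q = 664.
After the shift, demand is qd = 1712 - 4p and supply is qs = 3p - 384.
Equate the new curves: 1712 - 4p = 3p - 384, giving 2096 = 7p, p = 2096/7 ≈ 299.4286, q = 3600/7 ≈ 514.2857.
Expenditure moves from 262×664 = 173968 to 299.4286×514.2857 = 153991.8367; change = -19976.16.

-19976.16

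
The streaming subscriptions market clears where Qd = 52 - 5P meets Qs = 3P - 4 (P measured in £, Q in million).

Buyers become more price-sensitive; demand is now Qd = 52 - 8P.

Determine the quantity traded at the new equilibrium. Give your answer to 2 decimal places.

11.27

Before the shock: 52 - 5P = 3P - 4 ⇒ 56 = 8P ⇒ P = 7, Q = 17.
The new curves are Qd = 52 - 8P (demand) and Qs = 3P - 4 (supply).
New equilibrium: 52 - 8P = 3P - 4 ⇒ 56 = 11P ⇒ P = 56/11 ≈ 5.0909, Q = 124/11 ≈ 11.2727.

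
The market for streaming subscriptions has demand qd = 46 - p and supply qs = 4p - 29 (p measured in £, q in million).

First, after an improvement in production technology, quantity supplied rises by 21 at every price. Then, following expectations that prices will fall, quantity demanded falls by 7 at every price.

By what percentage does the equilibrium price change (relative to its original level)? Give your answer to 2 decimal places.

Before the shock: 46 - p = 4p - 29 ⇒ 75 = 5p ⇒ p = 15, q = 31.
With the change applied: demand qd = 39 - p, supply qs = 4p - 8.
Setting them equal: 39 - p = 4p - 8 → 47 = 5p, so p = 9.4 and q = 29.6.
%Δp = (9.4 − 15) / 15 × 100 = -37.33%.

-37.33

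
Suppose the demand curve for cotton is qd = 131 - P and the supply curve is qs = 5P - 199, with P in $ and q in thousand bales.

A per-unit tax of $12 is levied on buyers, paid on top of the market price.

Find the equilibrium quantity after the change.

66

Solve the original market: 131 - P = 5P - 199, hence P = 55 and q = 76.
Since buyers pay the price plus the tax, the effective demand curve becomes qd = 119 - P.
Equate the new curves: 119 - P = 5P - 199, giving 318 = 6P, P = 53, q = 66.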